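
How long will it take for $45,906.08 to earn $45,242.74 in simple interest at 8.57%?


Rearrange the simple interest formula for t:
I = P × r × t  ⇒  t = I / (P × r)
t = $45,242.74 / ($45,906.08 × 0.0857)
t = 11.5

t = I/(P×r) = 11.5 years


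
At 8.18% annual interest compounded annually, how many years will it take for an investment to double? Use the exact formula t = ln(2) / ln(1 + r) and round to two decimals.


Doubling condition: (1 + r)^t = 2
Take ln of both sides: t × ln(1 + r) = ln(2)
t = ln(2) / ln(1 + r)
t = 0.693147 / 0.078626
t = 8.82

t = ln(2) / ln(1 + r) = 8.82 years


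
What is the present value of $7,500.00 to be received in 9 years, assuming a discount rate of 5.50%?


Present value formula: PV = FV / (1 + r)^t
PV = $7,500.00 / (1 + 0.055)^9
PV = $7,500.00 / 1.619094
PV = $4,632.22

PV = FV / (1 + r)^t = $4,632.22


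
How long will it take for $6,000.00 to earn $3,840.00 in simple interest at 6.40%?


Rearrange the simple interest formula for t:
I = P × r × t  ⇒  t = I / (P × r)
t = $3,840.00 / ($6,000.00 × 0.064)
t = 10

t = I/(P×r) = 10 years


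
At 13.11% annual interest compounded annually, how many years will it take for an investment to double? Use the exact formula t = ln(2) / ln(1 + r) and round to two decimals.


Doubling condition: (1 + r)^t = 2
Take ln of both sides: t × ln(1 + r) = ln(2)
t = ln(2) / ln(1 + r)
t = 0.693147 / 0.123191
t = 5.63

t = ln(2) / ln(1 + r) = 5.63 years


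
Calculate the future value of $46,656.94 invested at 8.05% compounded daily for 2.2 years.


Compound interest formula: A = P(1 + r/n)^(nt)
A = $46,656.94 × (1 + 0.0805/365)^(365 × 2.2)
Growth factor: (1 + 0.0805/365)^803 = 1.1937272
A = $46,656.94 × 1.1937272
A = $55,695.66

A = P(1 + r/n)^(nt) = $55,695.66


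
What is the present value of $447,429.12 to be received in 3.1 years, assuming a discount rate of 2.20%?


Present value formula: PV = FV / (1 + r)^t
PV = $447,429.12 / (1 + 0.022)^3.1
PV = $447,429.12 / 1.06978814
PV = $418,240.87

PV = FV / (1 + r)^t = $418,240.87


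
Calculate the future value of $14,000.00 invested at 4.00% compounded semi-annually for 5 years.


Compound interest formula: A = P(1 + r/n)^(nt)
A = $14,000.00 × (1 + 0.04/2)^(2 × 5)
Growth factor: (1 + 0.04/2)^10 = 1.218994
A = $14,000.00 × 1.218994
A = $17,065.92

A = P(1 + r/n)^(nt) = $17,065.92


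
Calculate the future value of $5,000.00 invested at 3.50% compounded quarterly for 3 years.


Compound interest formula: A = P(1 + r/n)^(nt)
A = $5,000.00 × (1 + 0.035/4)^(4 × 3)
Growth factor: (1 + 0.035/4)^12 = 1.1102035
A = $5,000.00 × 1.1102035
A = $5,551.02

A = P(1 + r/n)^(nt) = $5,551.02


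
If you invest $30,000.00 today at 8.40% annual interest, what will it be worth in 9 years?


Future value formula: FV = PV × (1 + r)^t
FV = $30,000.00 × (1 + 0.084)^9
FV = $30,000.00 × 2.066634
FV = $61,999.02

FV = PV × (1 + r)^t = $61,999.02


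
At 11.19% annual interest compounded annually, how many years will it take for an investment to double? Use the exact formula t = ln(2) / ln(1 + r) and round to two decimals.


Doubling condition: (1 + r)^t = 2
Take ln of both sides: t × ln(1 + r) = ln(2)
t = ln(2) / ln(1 + r)
t = 0.693147 / 0.106070
t = 6.53

t = ln(2) / ln(1 + r) = 6.53 years


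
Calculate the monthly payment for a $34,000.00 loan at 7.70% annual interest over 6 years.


Loan payment formula: PMT = PV × r / (1 − (1 + r)^(−n))
Monthly rate r = 0.077/12 ≈ 0.00641667, n = 72 months
Denominator: 1 − (1 + 0.077/12)^(−72) = 0.369047
PMT = $34,000.00 × (0.077/12) / 0.369047
PMT = $591.16 per month

PMT = PV × r / (1-(1+r)^(-n)) = $591.16/month


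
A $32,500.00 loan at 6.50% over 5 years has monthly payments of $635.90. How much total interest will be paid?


Total paid over the life of the loan = PMT × n.
Total paid = $635.90 × 60 = $38,154.00
Total interest = total paid − principal = $38,154.00 − $32,500.00 = $5,654.00

Total interest = (PMT × n) - PV = $5,654.00


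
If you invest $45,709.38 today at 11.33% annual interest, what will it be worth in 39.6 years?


Future value formula: FV = PV × (1 + r)^t
FV = $45,709.38 × (1 + 0.1133)^39.6
FV = $45,709.38 × 70.12025376
FV = $3,205,153.32

FV = PV × (1 + r)^t = $3,205,153.32


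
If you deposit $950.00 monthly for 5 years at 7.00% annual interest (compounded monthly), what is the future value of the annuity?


Future value of an ordinary annuity: FV = PMT × ((1 + r)^n − 1) / r
Monthly rate r = 0.07/12 ≈ 0.00583333, n = 60
FV = $950.00 × ((1 + 0.07/12)^60 − 1) / (0.07/12)
FV = $950.00 × 71.592902
FV = $68,013.26

FV = PMT × ((1+r)^n - 1)/r = $68,013.26


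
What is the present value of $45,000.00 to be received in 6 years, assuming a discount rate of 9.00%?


Present value formula: PV = FV / (1 + r)^t
PV = $45,000.00 / (1 + 0.09)^6
PV = $45,000.00 / 1.677100
PV = $26,832.03

PV = FV / (1 + r)^t = $26,832.03


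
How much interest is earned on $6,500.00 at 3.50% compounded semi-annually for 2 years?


Compound interest earned = final amount − principal.
A = P(1 + r/n)^(nt) = $6,500.00 × (1 + 0.035/2)^(2 × 2) = $6,967.08
Interest = A − P = $6,967.08 − $6,500.00 = $467.08

Interest = A - P = $467.08


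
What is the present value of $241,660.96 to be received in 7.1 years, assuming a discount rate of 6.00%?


Present value formula: PV = FV / (1 + r)^t
PV = $241,660.96 / (1 + 0.06)^7.1
PV = $241,660.96 / 1.5124173
PV = $159,784.58

PV = FV / (1 + r)^t = $159,784.58


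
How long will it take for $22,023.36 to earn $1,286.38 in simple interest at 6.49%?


Rearrange the simple interest formula for t:
I = P × r × t  ⇒  t = I / (P × r)
t = $1,286.38 / ($22,023.36 × 0.0649)
t = 0.9

t = I/(P×r) = 0.9 years


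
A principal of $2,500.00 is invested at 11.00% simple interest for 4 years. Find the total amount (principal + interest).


Total amount formula: A = P(1 + rt) = P + P·r·t
Interest: I = P × r × t = $2,500.00 × 0.11 × 4 = $1,100.00
A = P + I = $2,500.00 + $1,100.00 = $3,600.00

A = P + I = P(1 + rt) = $3,600.00


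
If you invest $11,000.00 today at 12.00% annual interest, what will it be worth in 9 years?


Future value formula: FV = PV × (1 + r)^t
FV = $11,000.00 × (1 + 0.12)^9
FV = $11,000.00 × 2.773079
FV = $30,503.87

FV = PV × (1 + r)^t = $30,503.87


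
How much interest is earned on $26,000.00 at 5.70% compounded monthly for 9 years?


Compound interest earned = final amount − principal.
A = P(1 + r/n)^(nt) = $26,000.00 × (1 + 0.057/12)^(12 × 9) = $43,374.95
Interest = A − P = $43,374.95 − $26,000.00 = $17,374.95

Interest = A - P = $17,374.95


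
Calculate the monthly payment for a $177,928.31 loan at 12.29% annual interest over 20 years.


Loan payment formula: PMT = PV × r / (1 − (1 + r)^(−n))
Monthly rate r = 0.1229/12 ≈ 0.01024167, n = 240 months
Denominator: 1 − (1 + 0.1229/12)^(−240) = 0.913317
PMT = $177,928.31 × (0.1229/12) / 0.913317
PMT = $1,995.24 per month

PMT = PV × r / (1-(1+r)^(-n)) = $1,995.24/month


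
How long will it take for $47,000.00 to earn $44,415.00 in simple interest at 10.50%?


Rearrange the simple interest formula for t:
I = P × r × t  ⇒  t = I / (P × r)
t = $44,415.00 / ($47,000.00 × 0.105)
t = 9

t = I/(P×r) = 9 years


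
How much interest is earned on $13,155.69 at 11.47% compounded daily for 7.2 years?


Compound interest earned = final amount − principal.
A = P(1 + r/n)^(nt) = $13,155.69 × (1 + 0.1147/365)^(365 × 7.2) = $30,041.05
Interest = A − P = $30,041.05 − $13,155.69 = $16,885.36

Interest = A - P = $16,885.36


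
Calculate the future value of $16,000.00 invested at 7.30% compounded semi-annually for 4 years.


Compound interest formula: A = P(1 + r/n)^(nt)
A = $16,000.00 × (1 + 0.073/2)^(2 × 4)
Growth factor: (1 + 0.073/2)^8 = 1.332154
A = $16,000.00 × 1.332154
A = $21,314.46

A = P(1 + r/n)^(nt) = $21,314.46


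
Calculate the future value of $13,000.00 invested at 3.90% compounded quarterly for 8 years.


Compound interest formula: A = P(1 + r/n)^(nt)
A = $13,000.00 × (1 + 0.039/4)^(4 × 8)
Growth factor: (1 + 0.039/4)^32 = 1.3640917
A = $13,000.00 × 1.3640917
A = $17,733.19

A = P(1 + r/n)^(nt) = $17,733.19


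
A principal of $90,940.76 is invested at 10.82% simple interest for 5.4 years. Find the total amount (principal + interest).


Total amount formula: A = P(1 + rt) = P + P·r·t
Interest: I = P × r × t = $90,940.76 × 0.1082 × 5.4 = $53,134.87
A = P + I = $90,940.76 + $53,134.87 = $144,075.63

A = P + I = P(1 + rt) = $144,075.63


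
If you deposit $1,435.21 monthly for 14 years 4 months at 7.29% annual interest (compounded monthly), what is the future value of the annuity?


Future value of an ordinary annuity: FV = PMT × ((1 + r)^n − 1) / r
Monthly rate r = 0.0729/12 = 0.006075, n = 172
FV = $1,435.21 × ((1 + 0.0729/12)^172 − 1) / (0.0729/12)
FV = $1,435.21 × 301.916223
FV = $433,313.18

FV = PMT × ((1+r)^n - 1)/r = $433,313.18


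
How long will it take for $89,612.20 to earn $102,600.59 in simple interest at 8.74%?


Rearrange the simple interest formula for t:
I = P × r × t  ⇒  t = I / (P × r)
t = $102,600.59 / ($89,612.20 × 0.0874)
t = 13.1

t = I/(P×r) = 13.1 years


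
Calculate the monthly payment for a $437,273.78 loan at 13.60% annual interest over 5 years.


Loan payment formula: PMT = PV × r / (1 − (1 + r)^(−n))
Monthly rate r = 0.136/12 ≈ 0.01133333, n = 60 months
Denominator: 1 − (1 + 0.136/12)^(−60) = 0.491442
PMT = $437,273.78 × (0.136/12) / 0.491442
PMT = $10,084.14 per month

PMT = PV × r / (1-(1+r)^(-n)) = $10,084.14/month


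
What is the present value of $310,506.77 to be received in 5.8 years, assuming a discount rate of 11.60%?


Present value formula: PV = FV / (1 + r)^t
PV = $310,506.77 / (1 + 0.116)^5.8
PV = $310,506.77 / 1.8899588
PV = $164,292.88

PV = FV / (1 + r)^t = $164,292.88


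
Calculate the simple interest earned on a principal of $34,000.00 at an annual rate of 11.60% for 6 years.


Simple interest formula: I = P × r × t
I = $34,000.00 × 0.116 × 6
I = $23,664.00

I = P × r × t = $23,664.00


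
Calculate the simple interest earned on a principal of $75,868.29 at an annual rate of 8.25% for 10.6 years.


Simple interest formula: I = P × r × t
I = $75,868.29 × 0.0825 × 10.6
I = $66,346.82

I = P × r × t = $66,346.82


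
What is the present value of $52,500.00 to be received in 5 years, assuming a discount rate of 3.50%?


Present value formula: PV = FV / (1 + r)^t
PV = $52,500.00 / (1 + 0.035)^5
PV = $52,500.00 / 1.1876863
PV = $44,203.59

PV = FV / (1 + r)^t = $44,203.59


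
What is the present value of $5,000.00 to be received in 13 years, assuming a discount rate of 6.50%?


Present value formula: PV = FV / (1 + r)^t
PV = $5,000.00 / (1 + 0.065)^13
PV = $5,000.00 / 2.267487
PV = $2,205.08

PV = FV / (1 + r)^t = $2,205.08


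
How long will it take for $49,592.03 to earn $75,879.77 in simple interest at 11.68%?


Rearrange the simple interest formula for t:
I = P × r × t  ⇒  t = I / (P × r)
t = $75,879.77 / ($49,592.03 × 0.1168)
t = 13.1

t = I/(P×r) = 13.1 years


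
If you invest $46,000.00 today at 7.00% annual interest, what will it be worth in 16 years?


Future value formula: FV = PV × (1 + r)^t
FV = $46,000.00 × (1 + 0.07)^16
FV = $46,000.00 × 2.9521637
FV = $135,799.53

FV = PV × (1 + r)^t = $135,799.53


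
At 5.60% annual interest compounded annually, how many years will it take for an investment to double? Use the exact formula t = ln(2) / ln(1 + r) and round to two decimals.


Doubling condition: (1 + r)^t = 2
Take ln of both sides: t × ln(1 + r) = ln(2)
t = ln(2) / ln(1 + r)
t = 0.693147 / 0.054488
t = 12.72

t = ln(2) / ln(1 + r) = 12.72 years


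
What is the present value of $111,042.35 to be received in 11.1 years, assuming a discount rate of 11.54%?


Present value formula: PV = FV / (1 + r)^t
PV = $111,042.35 / (1 + 0.1154)^11.1
PV = $111,042.35 / 3.361090
PV = $33,037.60

PV = FV / (1 + r)^t = $33,037.60


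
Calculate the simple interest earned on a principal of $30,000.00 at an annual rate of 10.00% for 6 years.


Simple interest formula: I = P × r × t
I = $30,000.00 × 0.1 × 6
I = $18,000.00

I = P × r × t = $18,000.00


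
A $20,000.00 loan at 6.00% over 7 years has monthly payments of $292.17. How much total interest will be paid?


Total paid over the life of the loan = PMT × n.
Total paid = $292.17 × 84 = $24,542.28
Total interest = total paid − principal = $24,542.28 − $20,000.00 = $4,542.28

Total interest = (PMT × n) - PV = $4,542.28


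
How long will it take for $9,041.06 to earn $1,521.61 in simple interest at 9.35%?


Rearrange the simple interest formula for t:
I = P × r × t  ⇒  t = I / (P × r)
t = $1,521.61 / ($9,041.06 × 0.0935)
t = 1.8

t = I/(P×r) = 1.8 years


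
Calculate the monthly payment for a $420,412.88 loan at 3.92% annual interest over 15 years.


Loan payment formula: PMT = PV × r / (1 − (1 + r)^(−n))
Monthly rate r = 0.0392/12 ≈ 0.00326667, n = 180 months
Denominator: 1 − (1 + 0.0392/12)^(−180) = 0.444030
PMT = $420,412.88 × (0.0392/12) / 0.444030
PMT = $3,092.92 per month

PMT = PV × r / (1-(1+r)^(-n)) = $3,092.92/month


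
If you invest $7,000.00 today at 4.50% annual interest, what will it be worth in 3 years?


Future value formula: FV = PV × (1 + r)^t
FV = $7,000.00 × (1 + 0.045)^3
FV = $7,000.00 × 1.141166
FV = $7,988.16

FV = PV × (1 + r)^t = $7,988.16


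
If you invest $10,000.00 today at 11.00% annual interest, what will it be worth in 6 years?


Future value formula: FV = PV × (1 + r)^t
FV = $10,000.00 × (1 + 0.11)^6
FV = $10,000.00 × 1.870415
FV = $18,704.15

FV = PV × (1 + r)^t = $18,704.15


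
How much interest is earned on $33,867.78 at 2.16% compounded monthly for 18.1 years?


Compound interest earned = final amount − principal.
A = P(1 + r/n)^(nt) = $33,867.78 × (1 + 0.0216/12)^(12 × 18.1) = $50,052.51
Interest = A − P = $50,052.51 − $33,867.78 = $16,184.73

Interest = A - P = $16,184.73


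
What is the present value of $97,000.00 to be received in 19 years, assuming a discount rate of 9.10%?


Present value formula: PV = FV / (1 + r)^t
PV = $97,000.00 / (1 + 0.091)^19
PV = $97,000.00 / 5.232030
PV = $18,539.65

PV = FV / (1 + r)^t = $18,539.65


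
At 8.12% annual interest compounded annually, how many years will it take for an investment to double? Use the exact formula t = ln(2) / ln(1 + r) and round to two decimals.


Doubling condition: (1 + r)^t = 2
Take ln of both sides: t × ln(1 + r) = ln(2)
t = ln(2) / ln(1 + r)
t = 0.693147 / 0.078072
t = 8.88

t = ln(2) / ln(1 + r) = 8.88 years


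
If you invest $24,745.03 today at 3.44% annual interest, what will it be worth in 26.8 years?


Future value formula: FV = PV × (1 + r)^t
FV = $24,745.03 × (1 + 0.0344)^26.8
FV = $24,745.03 × 2.4754384
FV = $61,254.80

FV = PV × (1 + r)^t = $61,254.80


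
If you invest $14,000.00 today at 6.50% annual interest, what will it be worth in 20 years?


Future value formula: FV = PV × (1 + r)^t
FV = $14,000.00 × (1 + 0.065)^20
FV = $14,000.00 × 3.523645
FV = $49,331.03

FV = PV × (1 + r)^t = $49,331.03


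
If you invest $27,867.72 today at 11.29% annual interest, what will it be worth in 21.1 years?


Future value formula: FV = PV × (1 + r)^t
FV = $27,867.72 × (1 + 0.1129)^21.1
FV = $27,867.72 × 9.554866
FV = $266,272.33

FV = PV × (1 + r)^t = $266,272.33


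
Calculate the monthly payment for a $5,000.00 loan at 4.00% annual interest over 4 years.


Loan payment formula: PMT = PV × r / (1 − (1 + r)^(−n))
Monthly rate r = 0.04/12 ≈ 0.00333333, n = 48 months
Denominator: 1 − (1 + 0.04/12)^(−48) = 0.147629
PMT = $5,000.00 × (0.04/12) / 0.147629
PMT = $112.90 per month

PMT = PV × r / (1-(1+r)^(-n)) = $112.90/month


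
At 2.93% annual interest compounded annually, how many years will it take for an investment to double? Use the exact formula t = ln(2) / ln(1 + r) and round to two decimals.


Doubling condition: (1 + r)^t = 2
Take ln of both sides: t × ln(1 + r) = ln(2)
t = ln(2) / ln(1 + r)
t = 0.693147 / 0.028879
t = 24.00

t = ln(2) / ln(1 + r) = 24.00 years


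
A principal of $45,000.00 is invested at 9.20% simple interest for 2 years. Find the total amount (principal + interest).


Total amount formula: A = P(1 + rt) = P + P·r·t
Interest: I = P × r × t = $45,000.00 × 0.092 × 2 = $8,280.00
A = P + I = $45,000.00 + $8,280.00 = $53,280.00

A = P + I = P(1 + rt) = $53,280.00


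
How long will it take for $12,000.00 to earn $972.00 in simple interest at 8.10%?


Rearrange the simple interest formula for t:
I = P × r × t  ⇒  t = I / (P × r)
t = $972.00 / ($12,000.00 × 0.081)
t = 1

t = I/(P×r) = 1 year


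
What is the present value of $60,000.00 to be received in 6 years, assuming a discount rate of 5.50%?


Present value formula: PV = FV / (1 + r)^t
PV = $60,000.00 / (1 + 0.055)^6
PV = $60,000.00 / 1.3788428
PV = $43,514.75

PV = FV / (1 + r)^t = $43,514.75


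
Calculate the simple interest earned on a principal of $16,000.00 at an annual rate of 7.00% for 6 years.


Simple interest formula: I = P × r × t
I = $16,000.00 × 0.07 × 6
I = $6,720.00

I = P × r × t = $6,720.00


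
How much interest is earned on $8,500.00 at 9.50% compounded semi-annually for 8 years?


Compound interest earned = final amount − principal.
A = P(1 + r/n)^(nt) = $8,500.00 × (1 + 0.095/2)^(2 × 8) = $17,860.08
Interest = A − P = $17,860.08 − $8,500.00 = $9,360.08

Interest = A - P = $9,360.08


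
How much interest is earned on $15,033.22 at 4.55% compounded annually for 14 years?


Compound interest earned = final amount − principal.
A = P(1 + r/n)^(nt) = $15,033.22 × (1 + 0.0455/1)^(1 × 14) = $28,027.77
Interest = A − P = $28,027.77 − $15,033.22 = $12,994.55

Interest = A - P = $12,994.55


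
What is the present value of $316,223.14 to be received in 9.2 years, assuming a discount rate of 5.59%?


Present value formula: PV = FV / (1 + r)^t
PV = $316,223.14 / (1 + 0.0559)^9.2
PV = $316,223.14 / 1.649414
PV = $191,718.48

PV = FV / (1 + r)^t = $191,718.48


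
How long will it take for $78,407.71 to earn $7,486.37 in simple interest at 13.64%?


Rearrange the simple interest formula for t:
I = P × r × t  ⇒  t = I / (P × r)
t = $7,486.37 / ($78,407.71 × 0.1364)
t = 0.7

t = I/(P×r) = 0.7 years


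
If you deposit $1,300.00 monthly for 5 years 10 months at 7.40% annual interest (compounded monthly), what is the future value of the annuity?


Future value of an ordinary annuity: FV = PMT × ((1 + r)^n − 1) / r
Monthly rate r = 0.074/12 ≈ 0.00616667, n = 70
FV = $1,300.00 × ((1 + 0.074/12)^70 − 1) / (0.074/12)
FV = $1,300.00 × 87.207898
FV = $113,370.27

FV = PMT × ((1+r)^n - 1)/r = $113,370.27


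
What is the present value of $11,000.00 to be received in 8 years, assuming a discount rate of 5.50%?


Present value formula: PV = FV / (1 + r)^t
PV = $11,000.00 / (1 + 0.055)^8
PV = $11,000.00 / 1.534687
PV = $7,167.59

PV = FV / (1 + r)^t = $7,167.59


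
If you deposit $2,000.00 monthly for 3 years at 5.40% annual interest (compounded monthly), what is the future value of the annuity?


Future value of an ordinary annuity: FV = PMT × ((1 + r)^n − 1) / r
Monthly rate r = 0.054/12 = 0.0045, n = 36
FV = $2,000.00 × ((1 + 0.054/12)^36 − 1) / (0.054/12)
FV = $2,000.00 × 38.985111
FV = $77,970.22

FV = PMT × ((1+r)^n - 1)/r = $77,970.22


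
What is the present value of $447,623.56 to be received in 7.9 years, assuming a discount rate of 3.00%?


Present value formula: PV = FV / (1 + r)^t
PV = $447,623.56 / (1 + 0.03)^7.9
PV = $447,623.56 / 1.2630312
PV = $354,404.20

PV = FV / (1 + r)^t = $354,404.20


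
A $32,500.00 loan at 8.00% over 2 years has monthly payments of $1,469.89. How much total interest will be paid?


Total paid over the life of the loan = PMT × n.
Total paid = $1,469.89 × 24 = $35,277.36
Total interest = total paid − principal = $35,277.36 − $32,500.00 = $2,777.36

Total interest = (PMT × n) - PV = $2,777.36


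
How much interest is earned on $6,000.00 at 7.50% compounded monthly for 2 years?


Compound interest earned = final amount − principal.
A = P(1 + r/n)^(nt) = $6,000.00 × (1 + 0.075/12)^(12 × 2) = $6,967.75
Interest = A − P = $6,967.75 − $6,000.00 = $967.75

Interest = A - P = $967.75


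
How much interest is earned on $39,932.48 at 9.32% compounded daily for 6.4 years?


Compound interest earned = final amount − principal.
A = P(1 + r/n)^(nt) = $39,932.48 × (1 + 0.0932/365)^(365 × 6.4) = $72,500.53
Interest = A − P = $72,500.53 − $39,932.48 = $32,568.05

Interest = A - P = $32,568.05


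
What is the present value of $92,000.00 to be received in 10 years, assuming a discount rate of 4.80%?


Present value formula: PV = FV / (1 + r)^t
PV = $92,000.00 / (1 + 0.048)^10
PV = $92,000.00 / 1.59813266
PV = $57,567.19

PV = FV / (1 + r)^t = $57,567.19


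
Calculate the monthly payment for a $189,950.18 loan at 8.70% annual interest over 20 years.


Loan payment formula: PMT = PV × r / (1 − (1 + r)^(−n))
Monthly rate r = 0.087/12 = 0.00725, n = 240 months
Denominator: 1 − (1 + 0.087/12)^(−240) = 0.8233744
PMT = $189,950.18 × (0.087/12) / 0.8233744
PMT = $1,672.55 per month

PMT = PV × r / (1-(1+r)^(-n)) = $1,672.55/month


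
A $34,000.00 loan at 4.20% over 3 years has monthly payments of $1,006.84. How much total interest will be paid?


Total paid over the life of the loan = PMT × n.
Total paid = $1,006.84 × 36 = $36,246.24
Total interest = total paid − principal = $36,246.24 − $34,000.00 = $2,246.24

Total interest = (PMT × n) - PV = $2,246.24


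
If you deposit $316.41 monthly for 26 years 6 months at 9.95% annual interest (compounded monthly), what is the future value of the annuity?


Future value of an ordinary annuity: FV = PMT × ((1 + r)^n − 1) / r
Monthly rate r = 0.0995/12 ≈ 0.00829167, n = 318
FV = $316.41 × ((1 + 0.0995/12)^318 − 1) / (0.0995/12)
FV = $316.41 × 1545.733534
FV = $489,085.55

FV = PMT × ((1+r)^n - 1)/r = $489,085.55


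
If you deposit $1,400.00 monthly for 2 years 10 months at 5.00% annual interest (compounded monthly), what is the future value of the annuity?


Future value of an ordinary annuity: FV = PMT × ((1 + r)^n − 1) / r
Monthly rate r = 0.05/12 ≈ 0.00416667, n = 34
FV = $1,400.00 × ((1 + 0.05/12)^34 − 1) / (0.05/12)
FV = $1,400.00 × 36.444829
FV = $51,022.76

FV = PMT × ((1+r)^n - 1)/r = $51,022.76


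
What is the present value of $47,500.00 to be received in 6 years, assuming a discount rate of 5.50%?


Present value formula: PV = FV / (1 + r)^t
PV = $47,500.00 / (1 + 0.055)^6
PV = $47,500.00 / 1.3788428
PV = $34,449.18

PV = FV / (1 + r)^t = $34,449.18


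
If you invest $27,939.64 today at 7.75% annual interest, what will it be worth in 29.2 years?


Future value formula: FV = PV × (1 + r)^t
FV = $27,939.64 × (1 + 0.0775)^29.2
FV = $27,939.64 × 8.842693
FV = $247,061.66

FV = PV × (1 + r)^t = $247,061.66


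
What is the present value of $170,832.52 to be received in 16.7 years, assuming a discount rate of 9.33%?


Present value formula: PV = FV / (1 + r)^t
PV = $170,832.52 / (1 + 0.0933)^16.7
PV = $170,832.52 / 4.435546
PV = $38,514.43

PV = FV / (1 + r)^t = $38,514.43


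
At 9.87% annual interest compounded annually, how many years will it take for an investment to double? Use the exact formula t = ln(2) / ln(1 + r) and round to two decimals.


Doubling condition: (1 + r)^t = 2
Take ln of both sides: t × ln(1 + r) = ln(2)
t = ln(2) / ln(1 + r)
t = 0.693147 / 0.094128
t = 7.36

t = ln(2) / ln(1 + r) = 7.36 years


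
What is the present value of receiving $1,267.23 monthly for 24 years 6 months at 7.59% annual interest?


Present value of an ordinary annuity: PV = PMT × (1 − (1 + r)^(−n)) / r
Monthly rate r = 0.0759/12 = 0.006325, n = 294
PV = $1,267.23 × (1 − (1 + 0.0759/12)^(−294)) / (0.0759/12)
PV = $1,267.23 × 133.334794
PV = $168,965.85

PV = PMT × (1-(1+r)^(-n))/r = $168,965.85


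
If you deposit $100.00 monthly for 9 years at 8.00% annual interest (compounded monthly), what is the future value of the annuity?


Future value of an ordinary annuity: FV = PMT × ((1 + r)^n − 1) / r
Monthly rate r = 0.08/12 ≈ 0.00666667, n = 108
FV = $100.00 × ((1 + 0.08/12)^108 − 1) / (0.08/12)
FV = $100.00 × 157.429535
FV = $15,742.95

FV = PMT × ((1+r)^n - 1)/r = $15,742.95


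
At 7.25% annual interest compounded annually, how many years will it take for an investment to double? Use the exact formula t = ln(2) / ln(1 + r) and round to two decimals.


Doubling condition: (1 + r)^t = 2
Take ln of both sides: t × ln(1 + r) = ln(2)
t = ln(2) / ln(1 + r)
t = 0.693147 / 0.069992
t = 9.90

t = ln(2) / ln(1 + r) = 9.90 years


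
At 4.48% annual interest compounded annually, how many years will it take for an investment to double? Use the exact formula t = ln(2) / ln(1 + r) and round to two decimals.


Doubling condition: (1 + r)^t = 2
Take ln of both sides: t × ln(1 + r) = ln(2)
t = ln(2) / ln(1 + r)
t = 0.693147 / 0.043825
t = 15.82

t = ln(2) / ln(1 + r) = 15.82 years


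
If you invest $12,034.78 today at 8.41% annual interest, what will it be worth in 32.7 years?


Future value formula: FV = PV × (1 + r)^t
FV = $12,034.78 × (1 + 0.0841)^32.7
FV = $12,034.78 × 14.020631
FV = $168,735.21

FV = PV × (1 + r)^t = $168,735.21


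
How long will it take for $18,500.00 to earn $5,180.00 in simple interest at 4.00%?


Rearrange the simple interest formula for t:
I = P × r × t  ⇒  t = I / (P × r)
t = $5,180.00 / ($18,500.00 × 0.04)
t = 7

t = I/(P×r) = 7 years


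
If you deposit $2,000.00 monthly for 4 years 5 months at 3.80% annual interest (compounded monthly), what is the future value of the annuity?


Future value of an ordinary annuity: FV = PMT × ((1 + r)^n − 1) / r
Monthly rate r = 0.038/12 ≈ 0.00316667, n = 53
FV = $2,000.00 × ((1 + 0.038/12)^53 − 1) / (0.038/12)
FV = $2,000.00 × 57.608172
FV = $115,216.34

FV = PMT × ((1+r)^n - 1)/r = $115,216.34


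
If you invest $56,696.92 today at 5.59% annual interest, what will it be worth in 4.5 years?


Future value formula: FV = PV × (1 + r)^t
FV = $56,696.92 × (1 + 0.0559)^4.5
FV = $56,696.92 × 1.27732836
FV = $72,420.58

FV = PV × (1 + r)^t = $72,420.58


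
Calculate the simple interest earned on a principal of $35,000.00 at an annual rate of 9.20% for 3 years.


Simple interest formula: I = P × r × t
I = $35,000.00 × 0.092 × 3
I = $9,660.00

I = P × r × t = $9,660.00


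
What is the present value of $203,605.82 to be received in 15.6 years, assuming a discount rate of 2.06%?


Present value formula: PV = FV / (1 + r)^t
PV = $203,605.82 / (1 + 0.0206)^15.6
PV = $203,605.82 / 1.3745065
PV = $148,130.13

PV = FV / (1 + r)^t = $148,130.13


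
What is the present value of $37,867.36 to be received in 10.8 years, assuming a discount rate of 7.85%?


Present value formula: PV = FV / (1 + r)^t
PV = $37,867.36 / (1 + 0.0785)^10.8
PV = $37,867.36 / 2.261818
PV = $16,742.00

PV = FV / (1 + r)^t = $16,742.00


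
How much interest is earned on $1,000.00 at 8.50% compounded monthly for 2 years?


Compound interest earned = final amount − principal.
A = P(1 + r/n)^(nt) = $1,000.00 × (1 + 0.085/12)^(12 × 2) = $1,184.59
Interest = A − P = $1,184.59 − $1,000.00 = $184.59

Interest = A - P = $184.59


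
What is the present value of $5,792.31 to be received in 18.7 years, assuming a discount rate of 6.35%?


Present value formula: PV = FV / (1 + r)^t
PV = $5,792.31 / (1 + 0.0635)^18.7
PV = $5,792.31 / 3.162213
PV = $1,831.73

PV = FV / (1 + r)^t = $1,831.73


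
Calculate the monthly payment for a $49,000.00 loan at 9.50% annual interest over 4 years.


Loan payment formula: PMT = PV × r / (1 − (1 + r)^(−n))
Monthly rate r = 0.095/12 ≈ 0.00791667, n = 48 months
Denominator: 1 − (1 + 0.095/12)^(−48) = 0.315115
PMT = $49,000.00 × (0.095/12) / 0.315115
PMT = $1,231.03 per month

PMT = PV × r / (1-(1+r)^(-n)) = $1,231.03/month


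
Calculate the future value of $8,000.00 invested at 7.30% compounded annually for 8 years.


Compound interest formula: A = P(1 + r/n)^(nt)
A = $8,000.00 × (1 + 0.073/1)^(1 × 8)
Growth factor: (1 + 0.073/1)^8 = 1.757105
A = $8,000.00 × 1.757105
A = $14,056.84

A = P(1 + r/n)^(nt) = $14,056.84


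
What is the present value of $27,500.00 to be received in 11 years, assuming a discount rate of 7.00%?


Present value formula: PV = FV / (1 + r)^t
PV = $27,500.00 / (1 + 0.07)^11
PV = $27,500.00 / 2.104852
PV = $13,065.05

PV = FV / (1 + r)^t = $13,065.05


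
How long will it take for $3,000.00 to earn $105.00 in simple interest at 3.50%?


Rearrange the simple interest formula for t:
I = P × r × t  ⇒  t = I / (P × r)
t = $105.00 / ($3,000.00 × 0.035)
t = 1

t = I/(P×r) = 1 year


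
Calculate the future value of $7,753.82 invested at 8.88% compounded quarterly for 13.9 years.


Compound interest formula: A = P(1 + r/n)^(nt)
A = $7,753.82 × (1 + 0.0888/4)^(4 × 13.9)
Growth factor: (1 + 0.0888/4)^55.6 = 3.389961
A = $7,753.82 × 3.389961
A = $26,285.15

A = P(1 + r/n)^(nt) = $26,285.15


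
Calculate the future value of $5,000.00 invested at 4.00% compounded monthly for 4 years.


Compound interest formula: A = P(1 + r/n)^(nt)
A = $5,000.00 × (1 + 0.04/12)^(12 × 4)
Growth factor: (1 + 0.04/12)^48 = 1.1731987
A = $5,000.00 × 1.1731987
A = $5,865.99

A = P(1 + r/n)^(nt) = $5,865.99


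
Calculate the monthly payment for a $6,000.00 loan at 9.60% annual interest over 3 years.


Loan payment formula: PMT = PV × r / (1 − (1 + r)^(−n))
Monthly rate r = 0.096/12 = 0.008, n = 36 months
Denominator: 1 − (1 + 0.096/12)^(−36) = 0.249379
PMT = $6,000.00 × (0.096/12) / 0.249379
PMT = $192.48 per month

PMT = PV × r / (1-(1+r)^(-n)) = $192.48/month


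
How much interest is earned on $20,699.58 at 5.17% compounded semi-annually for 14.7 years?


Compound interest earned = final amount − principal.
A = P(1 + r/n)^(nt) = $20,699.58 × (1 + 0.0517/2)^(2 × 14.7) = $43,835.61
Interest = A − P = $43,835.61 − $20,699.58 = $23,136.03

Interest = A - P = $23,136.03


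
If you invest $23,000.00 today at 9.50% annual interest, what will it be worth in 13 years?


Future value formula: FV = PV × (1 + r)^t
FV = $23,000.00 × (1 + 0.095)^13
FV = $23,000.00 × 3.2537453
FV = $74,836.14

FV = PV × (1 + r)^t = $74,836.14


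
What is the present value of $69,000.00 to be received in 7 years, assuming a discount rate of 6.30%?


Present value formula: PV = FV / (1 + r)^t
PV = $69,000.00 / (1 + 0.063)^7
PV = $69,000.00 / 1.533673
PV = $44,990.03

PV = FV / (1 + r)^t = $44,990.03


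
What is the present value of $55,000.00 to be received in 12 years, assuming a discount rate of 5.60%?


Present value formula: PV = FV / (1 + r)^t
PV = $55,000.00 / (1 + 0.056)^12
PV = $55,000.00 / 1.922946
PV = $28,601.95

PV = FV / (1 + r)^t = $28,601.95


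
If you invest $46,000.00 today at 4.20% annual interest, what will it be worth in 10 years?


Future value formula: FV = PV × (1 + r)^t
FV = $46,000.00 × (1 + 0.042)^10
FV = $46,000.00 × 1.508958
FV = $69,412.07

FV = PV × (1 + r)^t = $69,412.07


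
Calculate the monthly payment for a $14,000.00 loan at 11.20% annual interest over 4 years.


Loan payment formula: PMT = PV × r / (1 − (1 + r)^(−n))
Monthly rate r = 0.112/12 ≈ 0.00933333, n = 48 months
Denominator: 1 − (1 + 0.112/12)^(−48) = 0.359766
PMT = $14,000.00 × (0.112/12) / 0.359766
PMT = $363.20 per month

PMT = PV × r / (1-(1+r)^(-n)) = $363.20/month


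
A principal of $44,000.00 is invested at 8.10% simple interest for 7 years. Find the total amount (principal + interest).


Total amount formula: A = P(1 + rt) = P + P·r·t
Interest: I = P × r × t = $44,000.00 × 0.081 × 7 = $24,948.00
A = P + I = $44,000.00 + $24,948.00 = $68,948.00

A = P + I = P(1 + rt) = $68,948.00


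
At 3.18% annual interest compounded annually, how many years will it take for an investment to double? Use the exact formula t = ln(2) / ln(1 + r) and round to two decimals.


Doubling condition: (1 + r)^t = 2
Take ln of both sides: t × ln(1 + r) = ln(2)
t = ln(2) / ln(1 + r)
t = 0.693147 / 0.031305
t = 22.14

t = ln(2) / ln(1 + r) = 22.14 years


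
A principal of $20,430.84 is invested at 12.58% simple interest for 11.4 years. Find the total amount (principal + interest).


Total amount formula: A = P(1 + rt) = P + P·r·t
Interest: I = P × r × t = $20,430.84 × 0.1258 × 11.4 = $29,300.28
A = P + I = $20,430.84 + $29,300.28 = $49,731.12

A = P + I = P(1 + rt) = $49,731.12


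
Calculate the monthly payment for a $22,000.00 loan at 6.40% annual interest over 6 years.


Loan payment formula: PMT = PV × r / (1 − (1 + r)^(−n))
Monthly rate r = 0.064/12 ≈ 0.00533333, n = 72 months
Denominator: 1 − (1 + 0.064/12)^(−72) = 0.318173
PMT = $22,000.00 × (0.064/12) / 0.318173
PMT = $368.77 per month

PMT = PV × r / (1-(1+r)^(-n)) = $368.77/month


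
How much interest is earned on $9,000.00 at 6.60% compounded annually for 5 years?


Compound interest earned = final amount − principal.
A = P(1 + r/n)^(nt) = $9,000.00 × (1 + 0.066/1)^(1 × 5) = $12,388.78
Interest = A − P = $12,388.78 − $9,000.00 = $3,388.78

Interest = A - P = $3,388.78


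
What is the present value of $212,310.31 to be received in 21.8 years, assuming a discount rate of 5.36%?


Present value formula: PV = FV / (1 + r)^t
PV = $212,310.31 / (1 + 0.0536)^21.8
PV = $212,310.31 / 3.12127196
PV = $68,020.45

PV = FV / (1 + r)^t = $68,020.45


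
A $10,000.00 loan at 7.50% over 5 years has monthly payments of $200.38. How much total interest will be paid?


Total paid over the life of the loan = PMT × n.
Total paid = $200.38 × 60 = $12,022.80
Total interest = total paid − principal = $12,022.80 − $10,000.00 = $2,022.80

Total interest = (PMT × n) - PV = $2,022.80


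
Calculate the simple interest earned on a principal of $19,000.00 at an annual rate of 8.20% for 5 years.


Simple interest formula: I = P × r × t
I = $19,000.00 × 0.082 × 5
I = $7,790.00

I = P × r × t = $7,790.00


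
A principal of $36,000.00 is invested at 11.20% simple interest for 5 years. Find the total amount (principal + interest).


Total amount formula: A = P(1 + rt) = P + P·r·t
Interest: I = P × r × t = $36,000.00 × 0.112 × 5 = $20,160.00
A = P + I = $36,000.00 + $20,160.00 = $56,160.00

A = P + I = P(1 + rt) = $56,160.00


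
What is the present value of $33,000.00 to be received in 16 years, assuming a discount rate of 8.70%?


Present value formula: PV = FV / (1 + r)^t
PV = $33,000.00 / (1 + 0.087)^16
PV = $33,000.00 / 3.799030
PV = $8,686.43

PV = FV / (1 + r)^t = $8,686.43


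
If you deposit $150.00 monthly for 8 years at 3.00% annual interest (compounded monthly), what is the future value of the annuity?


Future value of an ordinary annuity: FV = PMT × ((1 + r)^n − 1) / r
Monthly rate r = 0.03/12 = 0.0025, n = 96
FV = $150.00 × ((1 + 0.03/12)^96 − 1) / (0.03/12)
FV = $150.00 × 108.347387
FV = $16,252.11

FV = PMT × ((1+r)^n - 1)/r = $16,252.11


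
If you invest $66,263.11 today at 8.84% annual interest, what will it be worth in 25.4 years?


Future value formula: FV = PV × (1 + r)^t
FV = $66,263.11 × (1 + 0.0884)^25.4
FV = $66,263.11 × 8.5986197
FV = $569,771.28

FV = PV × (1 + r)^t = $569,771.28


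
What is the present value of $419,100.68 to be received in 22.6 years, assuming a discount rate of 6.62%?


Present value formula: PV = FV / (1 + r)^t
PV = $419,100.68 / (1 + 0.0662)^22.6
PV = $419,100.68 / 4.257495
PV = $98,438.33

PV = FV / (1 + r)^t = $98,438.33


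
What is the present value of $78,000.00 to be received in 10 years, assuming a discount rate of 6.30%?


Present value formula: PV = FV / (1 + r)^t
PV = $78,000.00 / (1 + 0.063)^10
PV = $78,000.00 / 1.8421825
PV = $42,341.08

PV = FV / (1 + r)^t = $42,341.08


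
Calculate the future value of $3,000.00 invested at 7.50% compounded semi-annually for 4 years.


Compound interest formula: A = P(1 + r/n)^(nt)
A = $3,000.00 × (1 + 0.075/2)^(2 × 4)
Growth factor: (1 + 0.075/2)^8 = 1.342471
A = $3,000.00 × 1.342471
A = $4,027.41

A = P(1 + r/n)^(nt) = $4,027.41


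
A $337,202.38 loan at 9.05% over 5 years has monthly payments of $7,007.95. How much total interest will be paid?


Total paid over the life of the loan = PMT × n.
Total paid = $7,007.95 × 60 = $420,477.00
Total interest = total paid − principal = $420,477.00 − $337,202.38 = $83,274.62

Total interest = (PMT × n) - PV = $83,274.62


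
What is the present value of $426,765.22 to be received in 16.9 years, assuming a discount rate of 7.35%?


Present value formula: PV = FV / (1 + r)^t
PV = $426,765.22 / (1 + 0.0735)^16.9
PV = $426,765.22 / 3.3155427
PV = $128,716.55

PV = FV / (1 + r)^t = $128,716.55


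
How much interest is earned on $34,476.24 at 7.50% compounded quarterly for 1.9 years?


Compound interest earned = final amount − principal.
A = P(1 + r/n)^(nt) = $34,476.24 × (1 + 0.075/4)^(4 × 1.9) = $39,703.96
Interest = A − P = $39,703.96 − $34,476.24 = $5,227.72

Interest = A - P = $5,227.72


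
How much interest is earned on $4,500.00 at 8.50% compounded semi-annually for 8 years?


Compound interest earned = final amount − principal.
A = P(1 + r/n)^(nt) = $4,500.00 × (1 + 0.085/2)^(2 × 8) = $8,758.50
Interest = A − P = $8,758.50 − $4,500.00 = $4,258.50

Interest = A - P = $4,258.50


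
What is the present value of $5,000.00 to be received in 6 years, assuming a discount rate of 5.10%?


Present value formula: PV = FV / (1 + r)^t
PV = $5,000.00 / (1 + 0.051)^6
PV = $5,000.00 / 1.347772
PV = $3,709.83

PV = FV / (1 + r)^t = $3,709.83


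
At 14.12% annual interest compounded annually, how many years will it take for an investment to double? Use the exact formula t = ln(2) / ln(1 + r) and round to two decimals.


Doubling condition: (1 + r)^t = 2
Take ln of both sides: t × ln(1 + r) = ln(2)
t = ln(2) / ln(1 + r)
t = 0.693147 / 0.132080
t = 5.25

t = ln(2) / ln(1 + r) = 5.25 years


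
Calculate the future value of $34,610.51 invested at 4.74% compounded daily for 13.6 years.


Compound interest formula: A = P(1 + r/n)^(nt)
A = $34,610.51 × (1 + 0.0474/365)^(365 × 13.6)
Growth factor: (1 + 0.0474/365)^4964 = 1.9052213
A = $34,610.51 × 1.9052213
A = $65,940.68

A = P(1 + r/n)^(nt) = $65,940.68


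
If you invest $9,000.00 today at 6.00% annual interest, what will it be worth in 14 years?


Future value formula: FV = PV × (1 + r)^t
FV = $9,000.00 × (1 + 0.06)^14
FV = $9,000.00 × 2.260904
FV = $20,348.14

FV = PV × (1 + r)^t = $20,348.14


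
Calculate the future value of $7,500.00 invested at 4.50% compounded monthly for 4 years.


Compound interest formula: A = P(1 + r/n)^(nt)
A = $7,500.00 × (1 + 0.045/12)^(12 × 4)
Growth factor: (1 + 0.045/12)^48 = 1.1968144
A = $7,500.00 × 1.1968144
A = $8,976.11

A = P(1 + r/n)^(nt) = $8,976.11


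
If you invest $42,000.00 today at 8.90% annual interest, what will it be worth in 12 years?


Future value formula: FV = PV × (1 + r)^t
FV = $42,000.00 × (1 + 0.089)^12
FV = $42,000.00 × 2.7818554
FV = $116,837.93

FV = PV × (1 + r)^t = $116,837.93


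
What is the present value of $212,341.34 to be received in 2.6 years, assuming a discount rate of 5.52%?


Present value formula: PV = FV / (1 + r)^t
PV = $212,341.34 / (1 + 0.0552)^2.6
PV = $212,341.34 / 1.1499274
PV = $184,656.30

PV = FV / (1 + r)^t = $184,656.30
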